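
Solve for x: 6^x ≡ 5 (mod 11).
6

Baby-step giant-step with step n = ⌈√11⌉ = 4.
Baby steps 6^j mod 11 (j:value) for j=0..3: 0:1, 1:6, 2:3, 3:7.
Giant-step multiplier: 6^(-4) ≡ 6^(10-4) = 6^6 ≡ 5 (mod 11).
Giant steps γ_i = 5·5^i mod 11: γ_0=5, γ_1=3 (in table at j=2).
x = i·n + j = 1·4 + 2 = 6.
Check: 6^6 ≡ 5 (mod 11).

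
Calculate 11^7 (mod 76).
11

Repeated squaring. Binary of 7 = 111.
11^1 ≡ 11 (mod 76); 11^2 ≡ 45 (mod 76); 11^4 ≡ 49 (mod 76)
11^7 = 11^1 × 11^2 × 11^4 ≡ 11 (mod 76)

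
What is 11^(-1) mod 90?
41

gcd(11, 90) = 1, so the inverse exists.
Extended Euclidean algorithm on (90, 11):
90 = 8 × 11 + 2  ⟹  2 = (1)·90 + (-8)·11
11 = 5 × 2 + 1  ⟹  1 = (-5)·90 + (41)·11
So (41)·11 ≡ 1 (mod 90), i.e. 11^(-1) ≡ 41 (mod 90).
Check: 11 × 41 = 451 ≡ 1 (mod 90)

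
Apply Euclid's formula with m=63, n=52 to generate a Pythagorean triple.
(1265, 6552, 6673)

Euclid's formula: a = m² - n², b = 2mn, c = m² + n²
m = 63, n = 52
a = 63² - 52² = 3969 - 2704 = 1265
b = 2 × 63 × 52 = 6552
c = 63² + 52² = 3969 + 2704 = 6673
Verification: 1265² + 6552² = 1600225 + 42928704 = 44528929 = 6673² ✓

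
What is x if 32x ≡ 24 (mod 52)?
x ≡ 4 (mod 13)

gcd(32, 52) = 4, which divides 24, so solutions exist.
Divide through by 4: 8x ≡ 6 (mod 13).
Find 8^(-1) mod 13 by the extended Euclidean algorithm:
13 = 1 × 8 + 5  ⟹  5 = (1)·13 + (-1)·8
8 = 1 × 5 + 3  ⟹  3 = (-1)·13 + (2)·8
5 = 1 × 3 + 2  ⟹  2 = (2)·13 + (-3)·8
3 = 1 × 2 + 1  ⟹  1 = (-3)·13 + (5)·8
So (5)·8 ≡ 1 (mod 13), i.e. 8^(-1) ≡ 5 (mod 13).
x ≡ 5 × 6 = 30 ≡ 4 (mod 13).
Check: 32 × 4 = 128 ≡ 24 (mod 52).
x ≡ 4 (mod 13), giving 4 solutions mod 52.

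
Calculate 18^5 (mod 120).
48

Repeated squaring. Binary of 5 = 101.
18^1 ≡ 18 (mod 120); 18^2 ≡ 84 (mod 120); 18^4 ≡ 96 (mod 120)
18^5 = 18^1 × 18^4 ≡ 48 (mod 120)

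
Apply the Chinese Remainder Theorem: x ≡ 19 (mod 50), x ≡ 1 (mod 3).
19

Using Chinese Remainder Theorem:
M = 50 × 3 = 150
M1 = 3, M2 = 50
y1 = 3^(-1) mod 50 = 17
y2 = 50^(-1) mod 3 = 2
x = (19×3×17 + 1×50×2) mod 150 = 19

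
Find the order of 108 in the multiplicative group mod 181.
18

181 is prime, so ord(108) divides φ(181) = 180.
Divisors of 180: 1, 2, 3, 4, 5, 6, 9, 10, 12, 15, 18, 20, 30, 36, 45, 60, 90, 180.
Repeated squaring: 108^1 ≡ 108, 108^2 ≡ 80, 108^4 ≡ 65, 108^8 ≡ 62, 108^16 ≡ 43, 108^32 ≡ 39, 108^64 ≡ 73, 108^128 ≡ 80 (mod 181).
Test 108^d mod 181 for each divisor d in increasing order:
108^1 ≡ 108
108^2 ≡ 80
108^3 = 108^2·108^1 ≡ 133
108^4 ≡ 65
108^5 = 108^4·108^1 ≡ 142
108^6 = 108^4·108^2 ≡ 132
108^9 = 108^8·108^1 ≡ 180
108^10 = 108^8·108^2 ≡ 73
108^12 = 108^8·108^4 ≡ 48
108^15 = 108^8·108^4·108^2·108^1 ≡ 49
108^18 = 108^16·108^2 ≡ 1  ← first divisor giving 1
The order is 18.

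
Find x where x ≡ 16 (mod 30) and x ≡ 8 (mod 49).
106

Using Chinese Remainder Theorem:
M = 30 × 49 = 1470
M1 = 49, M2 = 30
y1 = 49^(-1) mod 30 = 19
y2 = 30^(-1) mod 49 = 18
x = (16×49×19 + 8×30×18) mod 1470 = 106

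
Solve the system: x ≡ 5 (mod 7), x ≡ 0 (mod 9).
54

Using Chinese Remainder Theorem:
M = 7 × 9 = 63
M1 = 9, M2 = 7
y1 = 9^(-1) mod 7 = 4
y2 = 7^(-1) mod 9 = 4
x = (5×9×4 + 0×7×4) mod 63 = 54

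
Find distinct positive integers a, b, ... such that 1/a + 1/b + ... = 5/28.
1/6 + 1/84

Greedy algorithm:
5/28: ceiling(28/5) = 6, use 1/6
1/84: ceiling(84/1) = 84, use 1/84
Result: 5/28 = 1/6 + 1/84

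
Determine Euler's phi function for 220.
80

220 = 2^2 × 5 × 11
φ(n) = n × ∏(1 - 1/p) for each prime p dividing n
φ(220) = 220 × (1 - 1/2) × (1 - 1/5) × (1 - 1/11) = 80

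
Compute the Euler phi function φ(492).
160

492 = 2^2 × 3 × 41
φ(n) = n × ∏(1 - 1/p) for each prime p dividing n
φ(492) = 492 × (1 - 1/2) × (1 - 1/3) × (1 - 1/41) = 160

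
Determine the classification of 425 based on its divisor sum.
deficient

Proper divisors of 425: sum = 1 + 5 + 17 + 25 + 85 = 133
Since 133 < 425, 425 is deficient.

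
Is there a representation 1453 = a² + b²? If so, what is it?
3² + 38² (a=3, b=38)

Factorization: 1453 = 1453
By Fermat: n is sum of two squares iff every prime p ≡ 3 (mod 4) appears to even power.
All primes ≡ 3 (mod 4) appear to even power.
Search a = 0, 1, 2, … for 1453 - a² a perfect square: first hit at a = 3: 1453 - 9 = 1444 = 38².
1453 = 3² + 38² = 9 + 1444 ✓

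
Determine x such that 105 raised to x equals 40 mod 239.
196

Baby-step giant-step with step n = ⌈√239⌉ = 16.
Baby steps 105^j mod 239 (j:value) for j=0..15: 0:1, 1:105, 2:31, 3:148, 4:5, 5:47, 6:155, 7:23, 8:25, 9:235, 10:58, 11:115, 12:125, 13:219, 14:51, 15:97.
Giant-step multiplier: 105^(-16) ≡ 105^(238-16) = 105^222 ≡ 226 (mod 239).
Giant steps γ_i = 40·226^i mod 239: γ_0=40, γ_1=197, γ_2=68, γ_3=72, γ_4=20, γ_5=218, γ_6=34, γ_7=36, γ_8=10, γ_9=109, γ_10=17, γ_11=18, γ_12=5 (in table at j=4).
x = i·n + j = 12·16 + 4 = 196.
Check: 105^196 ≡ 40 (mod 239).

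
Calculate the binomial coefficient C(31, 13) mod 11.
6

Using Lucas' theorem:
Write n=31 and k=13 in base 11:
n in base 11: [2, 9]
k in base 11: [1, 2]
C(31,13) mod 11 = ∏ C(n_i, k_i) mod 11
Digit binomials (mod 11): C(2,1) = 2; C(9,2) = 36 ≡ 3
Product: 2 × 3 = 6 ≡ 6 (mod 11)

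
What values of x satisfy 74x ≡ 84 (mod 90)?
x ≡ 6 (mod 45)

gcd(74, 90) = 2, which divides 84, so solutions exist.
Divide through by 2: 37x ≡ 42 (mod 45).
Find 37^(-1) mod 45 by the extended Euclidean algorithm:
45 = 1 × 37 + 8  ⟹  8 = (1)·45 + (-1)·37
37 = 4 × 8 + 5  ⟹  5 = (-4)·45 + (5)·37
8 = 1 × 5 + 3  ⟹  3 = (5)·45 + (-6)·37
5 = 1 × 3 + 2  ⟹  2 = (-9)·45 + (11)·37
3 = 1 × 2 + 1  ⟹  1 = (14)·45 + (-17)·37
So (-17)·37 ≡ 1 (mod 45), i.e. 37^(-1) ≡ -17 ≡ 28 (mod 45).
x ≡ 28 × 42 = 1176 ≡ 6 (mod 45).
Check: 74 × 6 = 444 ≡ 84 (mod 90).
x ≡ 6 (mod 45), giving 2 solutions mod 90.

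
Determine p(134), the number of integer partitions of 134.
8149040695

p(n) counts ways to write n as a sum of positive integers (order ignored).
Euler's pentagonal recurrence: p(k) = p(k-1) + p(k-2) - p(k-5) - p(k-7) + p(k-12) + p(k-15) - ... (offsets j(3j∓1)/2, signs ++--, p(0)=1, p(<0)=0).
DP table for k = 0..133: p(0)=1, p(1)=1, p(2)=2, p(3)=3, p(4)=5, p(5)=7, p(6)=11, p(7)=15, p(8)=22, p(9)=30, p(10)=42, p(11)=56, p(12)=77, p(13)=101, p(14)=135, p(15)=176, p(16)=231, p(17)=297, p(18)=385, p(19)=490, p(20)=627, p(21)=792, p(22)=1002, p(23)=1255, p(24)=1575, p(25)=1958, p(26)=2436, p(27)=3010, p(28)=3718, p(29)=4565, p(30)=5604, p(31)=6842, p(32)=8349, p(33)=10143, p(34)=12310, p(35)=14883, p(36)=17977, p(37)=21637, p(38)=26015, p(39)=31185, p(40)=37338, p(41)=44583, p(42)=53174, p(43)=63261, p(44)=75175, p(45)=89134, p(46)=105558, p(47)=124754, p(48)=147273, p(49)=173525, p(50)=204226, p(51)=239943, p(52)=281589, p(53)=329931, p(54)=386155, p(55)=451276, p(56)=526823, p(57)=614154, p(58)=715220, p(59)=831820, p(60)=966467, p(61)=1121505, p(62)=1300156, p(63)=1505499, p(64)=1741630, p(65)=2012558, p(66)=2323520, p(67)=2679689, p(68)=3087735, p(69)=3554345, p(70)=4087968, p(71)=4697205, p(72)=5392783, p(73)=6185689, p(74)=7089500, p(75)=8118264, p(76)=9289091, p(77)=10619863, p(78)=12132164, p(79)=13848650, p(80)=15796476, p(81)=18004327, p(82)=20506255, p(83)=23338469, p(84)=26543660, p(85)=30167357, p(86)=34262962, p(87)=38887673, p(88)=44108109, p(89)=49995925, p(90)=56634173, p(91)=64112359, p(92)=72533807, p(93)=82010177, p(94)=92669720, p(95)=104651419, p(96)=118114304, p(97)=133230930, p(98)=150198136, p(99)=169229875, p(100)=190569292, p(101)=214481126, p(102)=241265379, p(103)=271248950, p(104)=304801365, p(105)=342325709, p(106)=384276336, p(107)=431149389, p(108)=483502844, p(109)=541946240, p(110)=607163746, p(111)=679903203, p(112)=761002156, p(113)=851376628, p(114)=952050665, p(115)=1064144451, p(116)=1188908248, p(117)=1327710076, p(118)=1482074143, p(119)=1653668665, p(120)=1844349560, p(121)=2056148051, p(122)=2291320912, p(123)=2552338241, p(124)=2841940500, p(125)=3163127352, p(126)=3519222692, p(127)=3913864295, p(128)=4351078600, p(129)=4835271870, p(130)=5371315400, p(131)=5964539504, p(132)=6620830889, p(133)=7346629512.
Final step: p(134) = p(133) + p(132) - p(129) - p(127) + p(122) + p(119) - p(112) - p(108) + p(99) + p(94) - p(83) - p(77) + p(64) + p(57) - p(42) - p(34) + p(17) + p(8)
= 7346629512 + 6620830889 - 4835271870 - 3913864295 + 2291320912 + 1653668665 - 761002156 - 483502844 + 169229875 + 92669720 - 23338469 - 10619863 + 1741630 + 614154 - 53174 - 12310 + 297 + 22
= 8149040695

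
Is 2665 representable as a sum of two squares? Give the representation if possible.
8² + 51² (a=8, b=51)

Factorization: 2665 = 5 × 13 × 41
By Fermat: n is sum of two squares iff every prime p ≡ 3 (mod 4) appears to even power.
All primes ≡ 3 (mod 4) appear to even power.
Search a = 0, 1, 2, … for 2665 - a² a perfect square: first hit at a = 8: 2665 - 64 = 2601 = 51².
2665 = 8² + 51² = 64 + 2601 ✓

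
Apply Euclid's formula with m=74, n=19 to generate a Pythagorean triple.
(5115, 2812, 5837)

Euclid's formula: a = m² - n², b = 2mn, c = m² + n²
m = 74, n = 19
a = 74² - 19² = 5476 - 361 = 5115
b = 2 × 74 × 19 = 2812
c = 74² + 19² = 5476 + 361 = 5837
Verification: 5115² + 2812² = 26163225 + 7907344 = 34070569 = 5837² ✓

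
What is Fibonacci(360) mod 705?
585

Matrix identity: Q^n = [[F_(n+1), F_n], [F_n, F_(n-1)]] with Q = [[1,1],[1,0]].
n = 360 = 101101000₂. Square-and-multiply, entries mod 705:
Q^1 = [[1,1],[1,0]]
Q^2 = (Q^1)² = [[2,1],[1,1]]
Q^5 = (Q^2)²·Q = [[8,5],[5,3]]
Q^11 = (Q^5)²·Q = [[144,89],[89,55]]
Q^22 = (Q^11)² = [[457,86],[86,371]]
Q^45 = (Q^22)²·Q = [[518,515],[515,3]]
Q^90 = (Q^45)² = [[569,415],[415,154]]
Q^180 = (Q^90)² = [[371,420],[420,656]]
Q^360 = (Q^180)² = [[316,585],[585,436]]
F_360 mod 705 = Q^360[0][1] = 585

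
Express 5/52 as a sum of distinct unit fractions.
1/11 + 1/191 + 1/109252

Greedy algorithm:
5/52: ceiling(52/5) = 11, use 1/11
3/572: ceiling(572/3) = 191, use 1/191
1/109252: ceiling(109252/1) = 109252, use 1/109252
Result: 5/52 = 1/11 + 1/191 + 1/109252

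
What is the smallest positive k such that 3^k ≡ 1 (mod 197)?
196

197 is prime, so ord(3) divides φ(197) = 196.
Divisors of 196: 1, 2, 4, 7, 14, 28, 49, 98, 196.
Repeated squaring: 3^1 ≡ 3, 3^2 ≡ 9, 3^4 ≡ 81, 3^8 ≡ 60, 3^16 ≡ 54, 3^32 ≡ 158, 3^64 ≡ 142, 3^128 ≡ 70 (mod 197).
Test 3^d mod 197 for each divisor d in increasing order:
3^1 ≡ 3
3^2 ≡ 9
3^4 ≡ 81
3^7 = 3^4·3^2·3^1 ≡ 20
3^14 = 3^8·3^4·3^2 ≡ 6
3^28 = 3^16·3^8·3^4 ≡ 36
3^49 = 3^32·3^16·3^1 ≡ 183
3^98 = 3^64·3^32·3^2 ≡ 196
3^196 = 3^128·3^64·3^4 ≡ 1  ← first divisor giving 1
The order is 196.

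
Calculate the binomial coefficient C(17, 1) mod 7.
3

Using Lucas' theorem:
Write n=17 and k=1 in base 7:
n in base 7: [2, 3]
k in base 7: [0, 1]
C(17,1) mod 7 = ∏ C(n_i, k_i) mod 7
Digit binomials (mod 7): C(2,0) = 1; C(3,1) = 3
Product: 1 × 3 = 3 ≡ 3 (mod 7)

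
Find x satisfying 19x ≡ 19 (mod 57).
x ≡ 1 (mod 3)

gcd(19, 57) = 19, which divides 19, so solutions exist.
Divide through by 19: x ≡ 1 (mod 3).
The coefficient of x is now 1, so x ≡ 1 (mod 3).
Check: 19 × 1 = 19 ≡ 19 (mod 57).
x ≡ 1 (mod 3), giving 19 solutions mod 57.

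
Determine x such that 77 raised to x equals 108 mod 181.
70

Baby-step giant-step with step n = ⌈√181⌉ = 14.
Baby steps 77^j mod 181 (j:value) for j=0..13: 0:1, 1:77, 2:137, 3:51, 4:126, 5:109, 6:67, 7:91, 8:129, 9:159, 10:116, 11:63, 12:145, 13:124.
Giant-step multiplier: 77^(-14) ≡ 77^(180-14) = 77^166 ≡ 4 (mod 181).
Giant steps γ_i = 108·4^i mod 181: γ_0=108, γ_1=70, γ_2=99, γ_3=34, γ_4=136, γ_5=1 (in table at j=0).
x = i·n + j = 5·14 + 0 = 70.
Check: 77^70 ≡ 108 (mod 181).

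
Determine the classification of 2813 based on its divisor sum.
deficient

Proper divisors of 2813: sum = 1 + 29 + 97 = 127
Since 127 < 2813, 2813 is deficient.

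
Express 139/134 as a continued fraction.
[1; 26, 1, 4]

Euclidean algorithm steps:
139 = 1 × 134 + 5
134 = 26 × 5 + 4
5 = 1 × 4 + 1
4 = 4 × 1 + 0
Continued fraction: [1; 26, 1, 4]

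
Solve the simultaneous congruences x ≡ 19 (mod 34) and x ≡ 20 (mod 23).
733

Using Chinese Remainder Theorem:
M = 34 × 23 = 782
M1 = 23, M2 = 34
y1 = 23^(-1) mod 34 = 3
y2 = 34^(-1) mod 23 = 21
x = (19×23×3 + 20×34×21) mod 782 = 733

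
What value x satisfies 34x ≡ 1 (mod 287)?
76

gcd(34, 287) = 1, so the inverse exists.
Extended Euclidean algorithm on (287, 34):
287 = 8 × 34 + 15  ⟹  15 = (1)·287 + (-8)·34
34 = 2 × 15 + 4  ⟹  4 = (-2)·287 + (17)·34
15 = 3 × 4 + 3  ⟹  3 = (7)·287 + (-59)·34
4 = 1 × 3 + 1  ⟹  1 = (-9)·287 + (76)·34
So (76)·34 ≡ 1 (mod 287), i.e. 34^(-1) ≡ 76 (mod 287).
Check: 34 × 76 = 2584 ≡ 1 (mod 287)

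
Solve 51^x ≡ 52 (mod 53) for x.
26

Baby-step giant-step with step n = ⌈√53⌉ = 8.
Baby steps 51^j mod 53 (j:value) for j=0..7: 0:1, 1:51, 2:4, 3:45, 4:16, 5:21, 6:11, 7:31.
Giant-step multiplier: 51^(-8) ≡ 51^(52-8) = 51^44 ≡ 47 (mod 53).
Giant steps γ_i = 52·47^i mod 53: γ_0=52, γ_1=6, γ_2=17, γ_3=4 (in table at j=2).
x = i·n + j = 3·8 + 2 = 26.
Check: 51^26 ≡ 52 (mod 53).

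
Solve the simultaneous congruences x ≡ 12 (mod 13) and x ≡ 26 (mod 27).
350

Using Chinese Remainder Theorem:
M = 13 × 27 = 351
M1 = 27, M2 = 13
y1 = 27^(-1) mod 13 = 1
y2 = 13^(-1) mod 27 = 25
x = (12×27×1 + 26×13×25) mod 351 = 350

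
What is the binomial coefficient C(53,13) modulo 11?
1

Using Lucas' theorem:
Write n=53 and k=13 in base 11:
n in base 11: [4, 9]
k in base 11: [1, 2]
C(53,13) mod 11 = ∏ C(n_i, k_i) mod 11
Digit binomials (mod 11): C(4,1) = 4; C(9,2) = 36 ≡ 3
Product: 4 × 3 = 12 ≡ 1 (mod 11)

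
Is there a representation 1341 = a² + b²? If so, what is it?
21² + 30² (a=21, b=30)

Factorization: 1341 = 3^2 × 149
By Fermat: n is sum of two squares iff every prime p ≡ 3 (mod 4) appears to even power.
All primes ≡ 3 (mod 4) appear to even power.
Search a = 0, 1, 2, … for 1341 - a² a perfect square: first hit at a = 21: 1341 - 441 = 900 = 30².
1341 = 21² + 30² = 441 + 900 ✓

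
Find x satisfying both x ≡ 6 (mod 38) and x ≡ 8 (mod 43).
1298

Using Chinese Remainder Theorem:
M = 38 × 43 = 1634
M1 = 43, M2 = 38
y1 = 43^(-1) mod 38 = 23
y2 = 38^(-1) mod 43 = 17
x = (6×43×23 + 8×38×17) mod 1634 = 1298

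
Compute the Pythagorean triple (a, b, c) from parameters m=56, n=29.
(2295, 3248, 3977)

Euclid's formula: a = m² - n², b = 2mn, c = m² + n²
m = 56, n = 29
a = 56² - 29² = 3136 - 841 = 2295
b = 2 × 56 × 29 = 3248
c = 56² + 29² = 3136 + 841 = 3977
Verification: 2295² + 3248² = 5267025 + 10549504 = 15816529 = 3977² ✓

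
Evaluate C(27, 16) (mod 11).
2

Using Lucas' theorem:
Write n=27 and k=16 in base 11:
n in base 11: [2, 5]
k in base 11: [1, 5]
C(27,16) mod 11 = ∏ C(n_i, k_i) mod 11
Digit binomials (mod 11): C(2,1) = 2; C(5,5) = 1
Product: 2 × 1 = 2 ≡ 2 (mod 11)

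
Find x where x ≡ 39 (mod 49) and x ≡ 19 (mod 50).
1019

Using Chinese Remainder Theorem:
M = 49 × 50 = 2450
M1 = 50, M2 = 49
y1 = 50^(-1) mod 49 = 1
y2 = 49^(-1) mod 50 = 49
x = (39×50×1 + 19×49×49) mod 2450 = 1019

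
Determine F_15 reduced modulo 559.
51

Matrix identity: Q^n = [[F_(n+1), F_n], [F_n, F_(n-1)]] with Q = [[1,1],[1,0]].
n = 15 = 1111₂. Square-and-multiply, entries mod 559:
Q^1 = [[1,1],[1,0]]
Q^3 = (Q^1)²·Q = [[3,2],[2,1]]
Q^7 = (Q^3)²·Q = [[21,13],[13,8]]
Q^15 = (Q^7)²·Q = [[428,51],[51,377]]
F_15 mod 559 = Q^15[0][1] = 51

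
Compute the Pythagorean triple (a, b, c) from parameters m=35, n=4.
(1209, 280, 1241)

Euclid's formula: a = m² - n², b = 2mn, c = m² + n²
m = 35, n = 4
a = 35² - 4² = 1225 - 16 = 1209
b = 2 × 35 × 4 = 280
c = 35² + 4² = 1225 + 16 = 1241
Verification: 1209² + 280² = 1461681 + 78400 = 1540081 = 1241² ✓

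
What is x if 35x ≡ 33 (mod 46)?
x ≡ 43 (mod 46)

gcd(35, 46) = 1, which divides 33, so solutions exist.
Find 35^(-1) mod 46 by the extended Euclidean algorithm:
46 = 1 × 35 + 11  ⟹  11 = (1)·46 + (-1)·35
35 = 3 × 11 + 2  ⟹  2 = (-3)·46 + (4)·35
11 = 5 × 2 + 1  ⟹  1 = (16)·46 + (-21)·35
So (-21)·35 ≡ 1 (mod 46), i.e. 35^(-1) ≡ -21 ≡ 25 (mod 46).
x ≡ 25 × 33 = 825 ≡ 43 (mod 46).
Check: 35 × 43 = 1505 ≡ 33 (mod 46).
Unique solution: x ≡ 43 (mod 46)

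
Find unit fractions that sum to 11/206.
1/19 + 1/1305 + 1/5107770

Greedy algorithm:
11/206: ceiling(206/11) = 19, use 1/19
3/3914: ceiling(3914/3) = 1305, use 1/1305
1/5107770: ceiling(5107770/1) = 5107770, use 1/5107770
Result: 11/206 = 1/19 + 1/1305 + 1/5107770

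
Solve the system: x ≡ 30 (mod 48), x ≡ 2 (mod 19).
78

Using Chinese Remainder Theorem:
M = 48 × 19 = 912
M1 = 19, M2 = 48
y1 = 19^(-1) mod 48 = 43
y2 = 48^(-1) mod 19 = 2
x = (30×19×43 + 2×48×2) mod 912 = 78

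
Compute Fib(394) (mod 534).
355

Matrix identity: Q^n = [[F_(n+1), F_n], [F_n, F_(n-1)]] with Q = [[1,1],[1,0]].
n = 394 = 110001010₂. Square-and-multiply, entries mod 534:
Q^1 = [[1,1],[1,0]]
Q^3 = (Q^1)²·Q = [[3,2],[2,1]]
Q^6 = (Q^3)² = [[13,8],[8,5]]
Q^12 = (Q^6)² = [[233,144],[144,89]]
Q^24 = (Q^12)² = [[265,444],[444,355]]
Q^49 = (Q^24)²·Q = [[97,361],[361,270]]
Q^98 = (Q^49)² = [[356,55],[55,301]]
Q^197 = (Q^98)²·Q = [[356,533],[533,357]]
Q^394 = (Q^197)² = [[179,355],[355,358]]
F_394 mod 534 = Q^394[0][1] = 355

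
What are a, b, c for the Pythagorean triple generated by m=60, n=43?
(1751, 5160, 5449)

Euclid's formula: a = m² - n², b = 2mn, c = m² + n²
m = 60, n = 43
a = 60² - 43² = 3600 - 1849 = 1751
b = 2 × 60 × 43 = 5160
c = 60² + 43² = 3600 + 1849 = 5449
Verification: 1751² + 5160² = 3066001 + 26625600 = 29691601 = 5449² ✓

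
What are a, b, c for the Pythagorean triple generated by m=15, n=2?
(221, 60, 229)

Euclid's formula: a = m² - n², b = 2mn, c = m² + n²
m = 15, n = 2
a = 15² - 2² = 225 - 4 = 221
b = 2 × 15 × 2 = 60
c = 15² + 2² = 225 + 4 = 229
Verification: 221² + 60² = 48841 + 3600 = 52441 = 229² ✓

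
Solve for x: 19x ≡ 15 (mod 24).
x ≡ 21 (mod 24)

gcd(19, 24) = 1, which divides 15, so solutions exist.
Find 19^(-1) mod 24 by the extended Euclidean algorithm:
24 = 1 × 19 + 5  ⟹  5 = (1)·24 + (-1)·19
19 = 3 × 5 + 4  ⟹  4 = (-3)·24 + (4)·19
5 = 1 × 4 + 1  ⟹  1 = (4)·24 + (-5)·19
So (-5)·19 ≡ 1 (mod 24), i.e. 19^(-1) ≡ -5 ≡ 19 (mod 24).
x ≡ 19 × 15 = 285 ≡ 21 (mod 24).
Check: 19 × 21 = 399 ≡ 15 (mod 24).
Unique solution: x ≡ 21 (mod 24)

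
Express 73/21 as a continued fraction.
[3; 2, 10]

Euclidean algorithm steps:
73 = 3 × 21 + 10
21 = 2 × 10 + 1
10 = 10 × 1 + 0
Continued fraction: [3; 2, 10]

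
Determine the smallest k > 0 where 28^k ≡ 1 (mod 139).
69

139 is prime, so ord(28) divides φ(139) = 138.
Divisors of 138: 1, 2, 3, 6, 23, 46, 69, 138.
Repeated squaring: 28^1 ≡ 28, 28^2 ≡ 89, 28^4 ≡ 137, 28^8 ≡ 4, 28^16 ≡ 16, 28^32 ≡ 117, 28^64 ≡ 67, 28^128 ≡ 41 (mod 139).
Test 28^d mod 139 for each divisor d in increasing order:
28^1 ≡ 28
28^2 ≡ 89
28^3 = 28^2·28^1 ≡ 129
28^6 = 28^4·28^2 ≡ 100
28^23 = 28^16·28^4·28^2·28^1 ≡ 42
28^46 = 28^32·28^8·28^4·28^2 ≡ 96
28^69 = 28^64·28^4·28^1 ≡ 1  ← first divisor giving 1
The order is 69.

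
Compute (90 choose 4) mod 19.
13

Using Lucas' theorem:
Write n=90 and k=4 in base 19:
n in base 19: [4, 14]
k in base 19: [0, 4]
C(90,4) mod 19 = ∏ C(n_i, k_i) mod 19
Digit binomials (mod 19): C(4,0) = 1; C(14,4) = 1001 ≡ 13
Product: 1 × 13 = 13 ≡ 13 (mod 19)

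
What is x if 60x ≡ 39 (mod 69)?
x ≡ 11 (mod 23)

gcd(60, 69) = 3, which divides 39, so solutions exist.
Divide through by 3: 20x ≡ 13 (mod 23).
Find 20^(-1) mod 23 by the extended Euclidean algorithm:
23 = 1 × 20 + 3  ⟹  3 = (1)·23 + (-1)·20
20 = 6 × 3 + 2  ⟹  2 = (-6)·23 + (7)·20
3 = 1 × 2 + 1  ⟹  1 = (7)·23 + (-8)·20
So (-8)·20 ≡ 1 (mod 23), i.e. 20^(-1) ≡ -8 ≡ 15 (mod 23).
x ≡ 15 × 13 = 195 ≡ 11 (mod 23).
Check: 60 × 11 = 660 ≡ 39 (mod 69).
x ≡ 11 (mod 23), giving 3 solutions mod 69.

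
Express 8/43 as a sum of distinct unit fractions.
1/6 + 1/52 + 1/6708

Greedy algorithm:
8/43: ceiling(43/8) = 6, use 1/6
5/258: ceiling(258/5) = 52, use 1/52
1/6708: ceiling(6708/1) = 6708, use 1/6708
Result: 8/43 = 1/6 + 1/52 + 1/6708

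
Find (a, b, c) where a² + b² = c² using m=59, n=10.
(3381, 1180, 3581)

Euclid's formula: a = m² - n², b = 2mn, c = m² + n²
m = 59, n = 10
a = 59² - 10² = 3481 - 100 = 3381
b = 2 × 59 × 10 = 1180
c = 59² + 10² = 3481 + 100 = 3581
Verification: 3381² + 1180² = 11431161 + 1392400 = 12823561 = 3581² ✓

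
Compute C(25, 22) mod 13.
12

Using Lucas' theorem:
Write n=25 and k=22 in base 13:
n in base 13: [1, 12]
k in base 13: [1, 9]
C(25,22) mod 13 = ∏ C(n_i, k_i) mod 13
Digit binomials (mod 13): C(1,1) = 1; C(12,9) = 220 ≡ 12
Product: 1 × 12 = 12 ≡ 12 (mod 13)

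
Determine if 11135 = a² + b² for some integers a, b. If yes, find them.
Not possible

Factorization: 11135 = 5 × 17 × 131
By Fermat: n is sum of two squares iff every prime p ≡ 3 (mod 4) appears to even power.
Prime(s) ≡ 3 (mod 4) with odd exponent: [(131, 1)]
Therefore 11135 cannot be expressed as a² + b².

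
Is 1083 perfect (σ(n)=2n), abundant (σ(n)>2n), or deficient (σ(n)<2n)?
deficient

Proper divisors of 1083: sum = 1 + 3 + 19 + 57 + 361 = 441
Since 441 < 1083, 1083 is deficient.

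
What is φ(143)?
120

143 = 11 × 13
φ(n) = n × ∏(1 - 1/p) for each prime p dividing n
φ(143) = 143 × (1 - 1/11) × (1 - 1/13) = 120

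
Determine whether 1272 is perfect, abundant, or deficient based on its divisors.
abundant

Proper divisors of 1272: sum = 1 + 2 + 3 + 4 + 6 + 8 + 12 + 24 + 53 + 106 + 159 + 212 + 318 + 424 + 636 = 1968
Since 1968 > 1272, 1272 is abundant.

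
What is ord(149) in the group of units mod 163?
162

163 is prime, so ord(149) divides φ(163) = 162.
Divisors of 162: 1, 2, 3, 6, 9, 18, 27, 54, 81, 162.
Repeated squaring: 149^1 ≡ 149, 149^2 ≡ 33, 149^4 ≡ 111, 149^8 ≡ 96, 149^16 ≡ 88, 149^32 ≡ 83, 149^64 ≡ 43, 149^128 ≡ 56 (mod 163).
Test 149^d mod 163 for each divisor d in increasing order:
149^1 ≡ 149
149^2 ≡ 33
149^3 = 149^2·149^1 ≡ 27
149^6 = 149^4·149^2 ≡ 77
149^9 = 149^8·149^1 ≡ 123
149^18 = 149^16·149^2 ≡ 133
149^27 = 149^16·149^8·149^2·149^1 ≡ 59
149^54 = 149^32·149^16·149^4·149^2 ≡ 58
149^81 = 149^64·149^16·149^1 ≡ 162
149^162 = 149^128·149^32·149^2 ≡ 1  ← first divisor giving 1
The order is 162.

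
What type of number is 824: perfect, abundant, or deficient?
deficient

Proper divisors of 824: sum = 1 + 2 + 4 + 8 + 103 + 206 + 412 = 736
Since 736 < 824, 824 is deficient.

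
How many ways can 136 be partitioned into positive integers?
10015581680

p(n) counts ways to write n as a sum of positive integers (order ignored).
Euler's pentagonal recurrence: p(k) = p(k-1) + p(k-2) - p(k-5) - p(k-7) + p(k-12) + p(k-15) - ... (offsets j(3j∓1)/2, signs ++--, p(0)=1, p(<0)=0).
DP table for k = 0..135: p(0)=1, p(1)=1, p(2)=2, p(3)=3, p(4)=5, p(5)=7, p(6)=11, p(7)=15, p(8)=22, p(9)=30, p(10)=42, p(11)=56, p(12)=77, p(13)=101, p(14)=135, p(15)=176, p(16)=231, p(17)=297, p(18)=385, p(19)=490, p(20)=627, p(21)=792, p(22)=1002, p(23)=1255, p(24)=1575, p(25)=1958, p(26)=2436, p(27)=3010, p(28)=3718, p(29)=4565, p(30)=5604, p(31)=6842, p(32)=8349, p(33)=10143, p(34)=12310, p(35)=14883, p(36)=17977, p(37)=21637, p(38)=26015, p(39)=31185, p(40)=37338, p(41)=44583, p(42)=53174, p(43)=63261, p(44)=75175, p(45)=89134, p(46)=105558, p(47)=124754, p(48)=147273, p(49)=173525, p(50)=204226, p(51)=239943, p(52)=281589, p(53)=329931, p(54)=386155, p(55)=451276, p(56)=526823, p(57)=614154, p(58)=715220, p(59)=831820, p(60)=966467, p(61)=1121505, p(62)=1300156, p(63)=1505499, p(64)=1741630, p(65)=2012558, p(66)=2323520, p(67)=2679689, p(68)=3087735, p(69)=3554345, p(70)=4087968, p(71)=4697205, p(72)=5392783, p(73)=6185689, p(74)=7089500, p(75)=8118264, p(76)=9289091, p(77)=10619863, p(78)=12132164, p(79)=13848650, p(80)=15796476, p(81)=18004327, p(82)=20506255, p(83)=23338469, p(84)=26543660, p(85)=30167357, p(86)=34262962, p(87)=38887673, p(88)=44108109, p(89)=49995925, p(90)=56634173, p(91)=64112359, p(92)=72533807, p(93)=82010177, p(94)=92669720, p(95)=104651419, p(96)=118114304, p(97)=133230930, p(98)=150198136, p(99)=169229875, p(100)=190569292, p(101)=214481126, p(102)=241265379, p(103)=271248950, p(104)=304801365, p(105)=342325709, p(106)=384276336, p(107)=431149389, p(108)=483502844, p(109)=541946240, p(110)=607163746, p(111)=679903203, p(112)=761002156, p(113)=851376628, p(114)=952050665, p(115)=1064144451, p(116)=1188908248, p(117)=1327710076, p(118)=1482074143, p(119)=1653668665, p(120)=1844349560, p(121)=2056148051, p(122)=2291320912, p(123)=2552338241, p(124)=2841940500, p(125)=3163127352, p(126)=3519222692, p(127)=3913864295, p(128)=4351078600, p(129)=4835271870, p(130)=5371315400, p(131)=5964539504, p(132)=6620830889, p(133)=7346629512, p(134)=8149040695, p(135)=9035836076.
Final step: p(136) = p(135) + p(134) - p(131) - p(129) + p(124) + p(121) - p(114) - p(110) + p(101) + p(96) - p(85) - p(79) + p(66) + p(59) - p(44) - p(36) + p(19) + p(10)
= 9035836076 + 8149040695 - 5964539504 - 4835271870 + 2841940500 + 2056148051 - 952050665 - 607163746 + 214481126 + 118114304 - 30167357 - 13848650 + 2323520 + 831820 - 75175 - 17977 + 490 + 42
= 10015581680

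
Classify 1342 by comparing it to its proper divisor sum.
deficient

Proper divisors of 1342: sum = 1 + 2 + 11 + 22 + 61 + 122 + 671 = 890
Since 890 < 1342, 1342 is deficient.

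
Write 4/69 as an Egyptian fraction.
1/18 + 1/414

Greedy algorithm:
4/69: ceiling(69/4) = 18, use 1/18
1/414: ceiling(414/1) = 414, use 1/414
Result: 4/69 = 1/18 + 1/414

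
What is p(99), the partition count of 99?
169229875

p(n) counts ways to write n as a sum of positive integers (order ignored).
Euler's pentagonal recurrence: p(k) = p(k-1) + p(k-2) - p(k-5) - p(k-7) + p(k-12) + p(k-15) - ... (offsets j(3j∓1)/2, signs ++--, p(0)=1, p(<0)=0).
DP table for k = 0..98: p(0)=1, p(1)=1, p(2)=2, p(3)=3, p(4)=5, p(5)=7, p(6)=11, p(7)=15, p(8)=22, p(9)=30, p(10)=42, p(11)=56, p(12)=77, p(13)=101, p(14)=135, p(15)=176, p(16)=231, p(17)=297, p(18)=385, p(19)=490, p(20)=627, p(21)=792, p(22)=1002, p(23)=1255, p(24)=1575, p(25)=1958, p(26)=2436, p(27)=3010, p(28)=3718, p(29)=4565, p(30)=5604, p(31)=6842, p(32)=8349, p(33)=10143, p(34)=12310, p(35)=14883, p(36)=17977, p(37)=21637, p(38)=26015, p(39)=31185, p(40)=37338, p(41)=44583, p(42)=53174, p(43)=63261, p(44)=75175, p(45)=89134, p(46)=105558, p(47)=124754, p(48)=147273, p(49)=173525, p(50)=204226, p(51)=239943, p(52)=281589, p(53)=329931, p(54)=386155, p(55)=451276, p(56)=526823, p(57)=614154, p(58)=715220, p(59)=831820, p(60)=966467, p(61)=1121505, p(62)=1300156, p(63)=1505499, p(64)=1741630, p(65)=2012558, p(66)=2323520, p(67)=2679689, p(68)=3087735, p(69)=3554345, p(70)=4087968, p(71)=4697205, p(72)=5392783, p(73)=6185689, p(74)=7089500, p(75)=8118264, p(76)=9289091, p(77)=10619863, p(78)=12132164, p(79)=13848650, p(80)=15796476, p(81)=18004327, p(82)=20506255, p(83)=23338469, p(84)=26543660, p(85)=30167357, p(86)=34262962, p(87)=38887673, p(88)=44108109, p(89)=49995925, p(90)=56634173, p(91)=64112359, p(92)=72533807, p(93)=82010177, p(94)=92669720, p(95)=104651419, p(96)=118114304, p(97)=133230930, p(98)=150198136.
Final step: p(99) = p(98) + p(97) - p(94) - p(92) + p(87) + p(84) - p(77) - p(73) + p(64) + p(59) - p(48) - p(42) + p(29) + p(22) - p(7)
= 150198136 + 133230930 - 92669720 - 72533807 + 38887673 + 26543660 - 10619863 - 6185689 + 1741630 + 831820 - 147273 - 53174 + 4565 + 1002 - 15
= 169229875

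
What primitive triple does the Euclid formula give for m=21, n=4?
(425, 168, 457)

Euclid's formula: a = m² - n², b = 2mn, c = m² + n²
m = 21, n = 4
a = 21² - 4² = 441 - 16 = 425
b = 2 × 21 × 4 = 168
c = 21² + 4² = 441 + 16 = 457
Verification: 425² + 168² = 180625 + 28224 = 208849 = 457² ✓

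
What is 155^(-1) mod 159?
119

gcd(155, 159) = 1, so the inverse exists.
Extended Euclidean algorithm on (159, 155):
159 = 1 × 155 + 4  ⟹  4 = (1)·159 + (-1)·155
155 = 38 × 4 + 3  ⟹  3 = (-38)·159 + (39)·155
4 = 1 × 3 + 1  ⟹  1 = (39)·159 + (-40)·155
So (-40)·155 ≡ 1 (mod 159), i.e. 155^(-1) ≡ -40 ≡ 119 (mod 159).
Check: 155 × 119 = 18445 ≡ 1 (mod 159)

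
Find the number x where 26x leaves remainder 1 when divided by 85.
36

gcd(26, 85) = 1, so the inverse exists.
Extended Euclidean algorithm on (85, 26):
85 = 3 × 26 + 7  ⟹  7 = (1)·85 + (-3)·26
26 = 3 × 7 + 5  ⟹  5 = (-3)·85 + (10)·26
7 = 1 × 5 + 2  ⟹  2 = (4)·85 + (-13)·26
5 = 2 × 2 + 1  ⟹  1 = (-11)·85 + (36)·26
So (36)·26 ≡ 1 (mod 85), i.e. 26^(-1) ≡ 36 (mod 85).
Check: 26 × 36 = 936 ≡ 1 (mod 85)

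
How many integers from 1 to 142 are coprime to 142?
70

142 = 2 × 71
φ(n) = n × ∏(1 - 1/p) for each prime p dividing n
φ(142) = 142 × (1 - 1/2) × (1 - 1/71) = 70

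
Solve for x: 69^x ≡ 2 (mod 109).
21

Baby-step giant-step with step n = ⌈√109⌉ = 11.
Baby steps 69^j mod 109 (j:value) for j=0..10: 0:1, 1:69, 2:74, 3:92, 4:26, 5:50, 6:71, 7:103, 8:22, 9:101, 10:102.
Giant-step multiplier: 69^(-11) ≡ 69^(108-11) = 69^97 ≡ 51 (mod 109).
Giant steps γ_i = 2·51^i mod 109: γ_0=2, γ_1=102 (in table at j=10).
x = i·n + j = 1·11 + 10 = 21.
Check: 69^21 ≡ 2 (mod 109).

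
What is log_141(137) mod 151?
16

Baby-step giant-step with step n = ⌈√151⌉ = 13.
Baby steps 141^j mod 151 (j:value) for j=0..12: 0:1, 1:141, 2:100, 3:57, 4:34, 5:113, 6:78, 7:126, 8:99, 9:67, 10:85, 11:56, 12:44.
Giant-step multiplier: 141^(-13) ≡ 141^(150-13) = 141^137 ≡ 93 (mod 151).
Giant steps γ_i = 137·93^i mod 151: γ_0=137, γ_1=57 (in table at j=3).
x = i·n + j = 1·13 + 3 = 16.
Check: 141^16 ≡ 137 (mod 151).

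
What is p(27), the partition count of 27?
3010

p(n) counts ways to write n as a sum of positive integers (order ignored).
Euler's pentagonal recurrence: p(k) = p(k-1) + p(k-2) - p(k-5) - p(k-7) + p(k-12) + p(k-15) - ... (offsets j(3j∓1)/2, signs ++--, p(0)=1, p(<0)=0).
DP table for k = 0..26: p(0)=1, p(1)=1, p(2)=2, p(3)=3, p(4)=5, p(5)=7, p(6)=11, p(7)=15, p(8)=22, p(9)=30, p(10)=42, p(11)=56, p(12)=77, p(13)=101, p(14)=135, p(15)=176, p(16)=231, p(17)=297, p(18)=385, p(19)=490, p(20)=627, p(21)=792, p(22)=1002, p(23)=1255, p(24)=1575, p(25)=1958, p(26)=2436.
Final step: p(27) = p(26) + p(25) - p(22) - p(20) + p(15) + p(12) - p(5) - p(1)
= 2436 + 1958 - 1002 - 627 + 176 + 77 - 7 - 1
= 3010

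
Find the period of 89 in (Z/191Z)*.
190

191 is prime, so ord(89) divides φ(191) = 190.
Divisors of 190: 1, 2, 5, 10, 19, 38, 95, 190.
Repeated squaring: 89^1 ≡ 89, 89^2 ≡ 90, 89^4 ≡ 78, 89^8 ≡ 163, 89^16 ≡ 20, 89^32 ≡ 18, 89^64 ≡ 133, 89^128 ≡ 117 (mod 191).
Test 89^d mod 191 for each divisor d in increasing order:
89^1 ≡ 89
89^2 ≡ 90
89^5 = 89^4·89^1 ≡ 66
89^10 = 89^8·89^2 ≡ 154
89^19 = 89^16·89^2·89^1 ≡ 142
89^38 = 89^32·89^4·89^2 ≡ 109
89^95 = 89^64·89^16·89^8·89^4·89^2·89^1 ≡ 190
89^190 = 89^128·89^32·89^16·89^8·89^4·89^2 ≡ 1  ← first divisor giving 1
The order is 190.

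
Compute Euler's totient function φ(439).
438

439 = 439
φ(n) = n × ∏(1 - 1/p) for each prime p dividing n
φ(439) = 439 × (1 - 1/439) = 438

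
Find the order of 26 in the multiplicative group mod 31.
6

31 is prime, so ord(26) divides φ(31) = 30.
Divisors of 30: 1, 2, 3, 5, 6, 10, 15, 30.
Repeated squaring: 26^1 ≡ 26, 26^2 ≡ 25, 26^4 ≡ 5, 26^8 ≡ 25, 26^16 ≡ 5 (mod 31).
Test 26^d mod 31 for each divisor d in increasing order:
26^1 ≡ 26
26^2 ≡ 25
26^3 = 26^2·26^1 ≡ 30
26^5 = 26^4·26^1 ≡ 6
26^6 = 26^4·26^2 ≡ 1  ← first divisor giving 1
The order is 6.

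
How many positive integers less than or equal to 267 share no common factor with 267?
176

267 = 3 × 89
φ(n) = n × ∏(1 - 1/p) for each prime p dividing n
φ(267) = 267 × (1 - 1/3) × (1 - 1/89) = 176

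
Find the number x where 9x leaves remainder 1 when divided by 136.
121

gcd(9, 136) = 1, so the inverse exists.
Extended Euclidean algorithm on (136, 9):
136 = 15 × 9 + 1  ⟹  1 = (1)·136 + (-15)·9
So (-15)·9 ≡ 1 (mod 136), i.e. 9^(-1) ≡ -15 ≡ 121 (mod 136).
Check: 9 × 121 = 1089 ≡ 1 (mod 136)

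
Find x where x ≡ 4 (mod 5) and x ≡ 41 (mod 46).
179

Using Chinese Remainder Theorem:
M = 5 × 46 = 230
M1 = 46, M2 = 5
y1 = 46^(-1) mod 5 = 1
y2 = 5^(-1) mod 46 = 37
x = (4×46×1 + 41×5×37) mod 230 = 179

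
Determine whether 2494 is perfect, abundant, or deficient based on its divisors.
deficient

Proper divisors of 2494: sum = 1 + 2 + 29 + 43 + 58 + 86 + 1247 = 1466
Since 1466 < 2494, 2494 is deficient.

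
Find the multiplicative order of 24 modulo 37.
36

37 is prime, so ord(24) divides φ(37) = 36.
Divisors of 36: 1, 2, 3, 4, 6, 9, 12, 18, 36.
Repeated squaring: 24^1 ≡ 24, 24^2 ≡ 21, 24^4 ≡ 34, 24^8 ≡ 9, 24^16 ≡ 7, 24^32 ≡ 12 (mod 37).
Test 24^d mod 37 for each divisor d in increasing order:
24^1 ≡ 24
24^2 ≡ 21
24^3 = 24^2·24^1 ≡ 23
24^4 ≡ 34
24^6 = 24^4·24^2 ≡ 11
24^9 = 24^8·24^1 ≡ 31
24^12 = 24^8·24^4 ≡ 10
24^18 = 24^16·24^2 ≡ 36
24^36 = 24^32·24^4 ≡ 1  ← first divisor giving 1
The order is 36.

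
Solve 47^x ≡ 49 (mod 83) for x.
72

Baby-step giant-step with step n = ⌈√83⌉ = 10.
Baby steps 47^j mod 83 (j:value) for j=0..9: 0:1, 1:47, 2:51, 3:73, 4:28, 5:71, 6:17, 7:52, 8:37, 9:79.
Giant-step multiplier: 47^(-10) ≡ 47^(82-10) = 47^72 ≡ 49 (mod 83).
Giant steps γ_i = 49·49^i mod 83: γ_0=49, γ_1=77, γ_2=38, γ_3=36, γ_4=21, γ_5=33, γ_6=40, γ_7=51 (in table at j=2).
x = i·n + j = 7·10 + 2 = 72.
Check: 47^72 ≡ 49 (mod 83).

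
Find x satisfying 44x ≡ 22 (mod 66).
x ≡ 2 (mod 3)

gcd(44, 66) = 22, which divides 22, so solutions exist.
Divide through by 22: 2x ≡ 1 (mod 3).
Find 2^(-1) mod 3 by the extended Euclidean algorithm:
3 = 1 × 2 + 1  ⟹  1 = (1)·3 + (-1)·2
So (-1)·2 ≡ 1 (mod 3), i.e. 2^(-1) ≡ -1 ≡ 2 (mod 3).
x ≡ 2 × 1 = 2 ≡ 2 (mod 3).
Check: 44 × 2 = 88 ≡ 22 (mod 66).
x ≡ 2 (mod 3), giving 22 solutions mod 66.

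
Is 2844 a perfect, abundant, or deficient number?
abundant

Proper divisors of 2844: sum = 1 + 2 + 3 + 4 + 6 + 9 + 12 + 18 + ... + 474 + 711 + 948 + 1422 (17 divisors) = 4436
Since 4436 > 2844, 2844 is abundant.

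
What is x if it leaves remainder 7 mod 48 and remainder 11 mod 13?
583

Using Chinese Remainder Theorem:
M = 48 × 13 = 624
M1 = 13, M2 = 48
y1 = 13^(-1) mod 48 = 37
y2 = 48^(-1) mod 13 = 3
x = (7×13×37 + 11×48×3) mod 624 = 583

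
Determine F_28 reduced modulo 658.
655

Matrix identity: Q^n = [[F_(n+1), F_n], [F_n, F_(n-1)]] with Q = [[1,1],[1,0]].
n = 28 = 11100₂. Square-and-multiply, entries mod 658:
Q^1 = [[1,1],[1,0]]
Q^3 = (Q^1)²·Q = [[3,2],[2,1]]
Q^7 = (Q^3)²·Q = [[21,13],[13,8]]
Q^14 = (Q^7)² = [[610,377],[377,233]]
Q^28 = (Q^14)² = [[331,655],[655,334]]
F_28 mod 658 = Q^28[0][1] = 655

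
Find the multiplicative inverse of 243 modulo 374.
177

gcd(243, 374) = 1, so the inverse exists.
Extended Euclidean algorithm on (374, 243):
374 = 1 × 243 + 131  ⟹  131 = (1)·374 + (-1)·243
243 = 1 × 131 + 112  ⟹  112 = (-1)·374 + (2)·243
131 = 1 × 112 + 19  ⟹  19 = (2)·374 + (-3)·243
112 = 5 × 19 + 17  ⟹  17 = (-11)·374 + (17)·243
19 = 1 × 17 + 2  ⟹  2 = (13)·374 + (-20)·243
17 = 8 × 2 + 1  ⟹  1 = (-115)·374 + (177)·243
So (177)·243 ≡ 1 (mod 374), i.e. 243^(-1) ≡ 177 (mod 374).
Check: 243 × 177 = 43011 ≡ 1 (mod 374)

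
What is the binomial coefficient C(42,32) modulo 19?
0

Using Lucas' theorem:
Write n=42 and k=32 in base 19:
n in base 19: [2, 4]
k in base 19: [1, 13]
C(42,32) mod 19 = ∏ C(n_i, k_i) mod 19
Digit binomials (mod 19): C(2,1) = 2; C(4,13) = 0 (k_i > n_i)
Product: 2 × 0 = 0 ≡ 0 (mod 19)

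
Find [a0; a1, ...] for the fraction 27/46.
[0; 1, 1, 2, 2, 1, 2]

Euclidean algorithm steps:
27 = 0 × 46 + 27
46 = 1 × 27 + 19
27 = 1 × 19 + 8
19 = 2 × 8 + 3
8 = 2 × 3 + 2
3 = 1 × 2 + 1
2 = 2 × 1 + 0
Continued fraction: [0; 1, 1, 2, 2, 1, 2]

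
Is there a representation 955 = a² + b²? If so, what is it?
Not possible

Factorization: 955 = 5 × 191
By Fermat: n is sum of two squares iff every prime p ≡ 3 (mod 4) appears to even power.
Prime(s) ≡ 3 (mod 4) with odd exponent: [(191, 1)]
Therefore 955 cannot be expressed as a² + b².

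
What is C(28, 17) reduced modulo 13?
0

Using Lucas' theorem:
Write n=28 and k=17 in base 13:
n in base 13: [2, 2]
k in base 13: [1, 4]
C(28,17) mod 13 = ∏ C(n_i, k_i) mod 13
Digit binomials (mod 13): C(2,1) = 2; C(2,4) = 0 (k_i > n_i)
Product: 2 × 0 = 0 ≡ 0 (mod 13)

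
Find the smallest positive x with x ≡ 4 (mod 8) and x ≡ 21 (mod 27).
156

Using Chinese Remainder Theorem:
M = 8 × 27 = 216
M1 = 27, M2 = 8
y1 = 27^(-1) mod 8 = 3
y2 = 8^(-1) mod 27 = 17
x = (4×27×3 + 21×8×17) mod 216 = 156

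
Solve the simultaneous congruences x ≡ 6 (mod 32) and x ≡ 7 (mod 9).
70

Using Chinese Remainder Theorem:
M = 32 × 9 = 288
M1 = 9, M2 = 32
y1 = 9^(-1) mod 32 = 25
y2 = 32^(-1) mod 9 = 2
x = (6×9×25 + 7×32×2) mod 288 = 70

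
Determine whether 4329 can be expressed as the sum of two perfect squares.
27² + 60² (a=27, b=60)

Factorization: 4329 = 3^2 × 13 × 37
By Fermat: n is sum of two squares iff every prime p ≡ 3 (mod 4) appears to even power.
All primes ≡ 3 (mod 4) appear to even power.
Search a = 0, 1, 2, … for 4329 - a² a perfect square: first hit at a = 27: 4329 - 729 = 3600 = 60².
4329 = 27² + 60² = 729 + 3600 ✓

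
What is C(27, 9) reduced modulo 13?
0

Using Lucas' theorem:
Write n=27 and k=9 in base 13:
n in base 13: [2, 1]
k in base 13: [0, 9]
C(27,9) mod 13 = ∏ C(n_i, k_i) mod 13
Digit binomials (mod 13): C(2,0) = 1; C(1,9) = 0 (k_i > n_i)
Product: 1 × 0 = 0 ≡ 0 (mod 13)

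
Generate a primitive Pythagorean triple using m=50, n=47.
(291, 4700, 4709)

Euclid's formula: a = m² - n², b = 2mn, c = m² + n²
m = 50, n = 47
a = 50² - 47² = 2500 - 2209 = 291
b = 2 × 50 × 47 = 4700
c = 50² + 47² = 2500 + 2209 = 4709
Verification: 291² + 4700² = 84681 + 22090000 = 22174681 = 4709² ✓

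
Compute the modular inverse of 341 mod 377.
178

gcd(341, 377) = 1, so the inverse exists.
Extended Euclidean algorithm on (377, 341):
377 = 1 × 341 + 36  ⟹  36 = (1)·377 + (-1)·341
341 = 9 × 36 + 17  ⟹  17 = (-9)·377 + (10)·341
36 = 2 × 17 + 2  ⟹  2 = (19)·377 + (-21)·341
17 = 8 × 2 + 1  ⟹  1 = (-161)·377 + (178)·341
So (178)·341 ≡ 1 (mod 377), i.e. 341^(-1) ≡ 178 (mod 377).
Check: 341 × 178 = 60698 ≡ 1 (mod 377)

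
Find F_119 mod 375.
331

Matrix identity: Q^n = [[F_(n+1), F_n], [F_n, F_(n-1)]] with Q = [[1,1],[1,0]].
n = 119 = 1110111₂. Square-and-multiply, entries mod 375:
Q^1 = [[1,1],[1,0]]
Q^3 = (Q^1)²·Q = [[3,2],[2,1]]
Q^7 = (Q^3)²·Q = [[21,13],[13,8]]
Q^14 = (Q^7)² = [[235,2],[2,233]]
Q^29 = (Q^14)²·Q = [[290,104],[104,186]]
Q^59 = (Q^29)²·Q = [[45,41],[41,4]]
Q^119 = (Q^59)²·Q = [[90,331],[331,134]]
F_119 mod 375 = Q^119[0][1] = 331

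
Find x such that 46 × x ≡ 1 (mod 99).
28

gcd(46, 99) = 1, so the inverse exists.
Extended Euclidean algorithm on (99, 46):
99 = 2 × 46 + 7  ⟹  7 = (1)·99 + (-2)·46
46 = 6 × 7 + 4  ⟹  4 = (-6)·99 + (13)·46
7 = 1 × 4 + 3  ⟹  3 = (7)·99 + (-15)·46
4 = 1 × 3 + 1  ⟹  1 = (-13)·99 + (28)·46
So (28)·46 ≡ 1 (mod 99), i.e. 46^(-1) ≡ 28 (mod 99).
Check: 46 × 28 = 1288 ≡ 1 (mod 99)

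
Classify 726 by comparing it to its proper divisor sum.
abundant

Proper divisors of 726: sum = 1 + 2 + 3 + 6 + 11 + 22 + 33 + 66 + 121 + 242 + 363 = 870
Since 870 > 726, 726 is abundant.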